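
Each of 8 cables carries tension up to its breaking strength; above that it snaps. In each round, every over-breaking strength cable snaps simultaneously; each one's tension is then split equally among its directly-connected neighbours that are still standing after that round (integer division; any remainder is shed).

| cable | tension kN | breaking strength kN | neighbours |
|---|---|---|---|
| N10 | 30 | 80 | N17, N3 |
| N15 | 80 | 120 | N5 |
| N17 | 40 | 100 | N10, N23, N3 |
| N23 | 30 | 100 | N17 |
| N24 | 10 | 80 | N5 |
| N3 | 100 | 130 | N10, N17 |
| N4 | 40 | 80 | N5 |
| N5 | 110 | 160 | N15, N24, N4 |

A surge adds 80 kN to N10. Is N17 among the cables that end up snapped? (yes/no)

Round 1 — N10 at 110 > 80. N10 snaps.
  N10 sheds 110 kN to N17, N3: 55 each.
    N17: 40+55 = 95 ≤ 100
    N3: 100+55 = 155 > 130
Round 2 — N3 snaps.
  N3 sheds 155 kN to N17: 155 each.
    N17: 95+155 = 250 > 100
Round 3 — N17 snaps.
  N17 sheds 250 kN to N23: 250 each.
    N23: 30+250 = 280 > 100
Round 4 — N23 snaps.
  N23 sheds 280 kN: no online neighbours, lost.
No further breaks.

yes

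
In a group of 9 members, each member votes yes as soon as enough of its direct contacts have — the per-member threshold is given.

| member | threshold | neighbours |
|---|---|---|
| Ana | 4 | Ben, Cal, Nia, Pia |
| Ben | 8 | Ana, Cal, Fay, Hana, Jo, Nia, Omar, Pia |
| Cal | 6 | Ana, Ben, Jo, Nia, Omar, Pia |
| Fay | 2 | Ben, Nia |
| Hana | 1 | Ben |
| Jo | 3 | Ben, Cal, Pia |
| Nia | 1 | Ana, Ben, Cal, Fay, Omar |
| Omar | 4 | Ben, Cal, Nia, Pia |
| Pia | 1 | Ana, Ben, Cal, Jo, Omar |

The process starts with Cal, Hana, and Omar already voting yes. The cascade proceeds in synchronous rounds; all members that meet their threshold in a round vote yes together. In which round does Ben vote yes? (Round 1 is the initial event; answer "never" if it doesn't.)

Round 1 — Cal, Hana, Omar vote yes (initial).
Round 2 — checking thresholds:
  Ana: 1 of 4 neighbours < 4, below threshold.
  Ben: 3 of 8 neighbours < 8, below threshold.
  Jo: 1 of 3 neighbours < 3, below threshold.
  Nia: 2 of 5 neighbours ≥ 1, votes yes.
  Pia: 2 of 5 neighbours ≥ 1, votes yes.
Round 3 — no new yes votes; cascade stops.

never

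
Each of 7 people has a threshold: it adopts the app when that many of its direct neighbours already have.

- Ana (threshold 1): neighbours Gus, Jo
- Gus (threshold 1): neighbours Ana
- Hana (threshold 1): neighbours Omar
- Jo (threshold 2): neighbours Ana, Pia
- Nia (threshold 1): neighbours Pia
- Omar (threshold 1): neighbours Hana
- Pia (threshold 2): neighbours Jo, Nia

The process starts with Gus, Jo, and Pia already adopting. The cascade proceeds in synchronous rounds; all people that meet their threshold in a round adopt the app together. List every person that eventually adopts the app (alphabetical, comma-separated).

Round 1 — Gus, Jo, Pia adopt the app (initial).
Round 2 — checking thresholds:
  Ana: 2 of 2 neighbours ≥ 1, adopts the app.
  Nia: 1 of 1 neighbours ≥ 1, adopts the app.
Round 3 — no new adoptions; cascade stops.

Ana, Gus, Jo, Nia, Pia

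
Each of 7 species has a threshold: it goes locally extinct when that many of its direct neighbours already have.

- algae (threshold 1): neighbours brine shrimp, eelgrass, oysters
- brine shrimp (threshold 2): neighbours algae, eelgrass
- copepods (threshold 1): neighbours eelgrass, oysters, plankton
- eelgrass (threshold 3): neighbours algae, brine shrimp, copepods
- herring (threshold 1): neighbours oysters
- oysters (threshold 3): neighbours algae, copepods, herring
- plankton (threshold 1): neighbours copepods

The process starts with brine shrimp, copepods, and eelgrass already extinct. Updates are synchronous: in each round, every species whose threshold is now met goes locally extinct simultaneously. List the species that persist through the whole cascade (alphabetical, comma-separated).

herring, oysters

Round 1 — brine shrimp, copepods, eelgrass go locally extinct (initial).
Round 2 — checking thresholds:
  algae: 2 of 3 neighbours ≥ 1, goes locally extinct.
  oysters: 1 of 3 neighbours < 3, holds.
  plankton: 1 of 1 neighbours ≥ 1, goes locally extinct.
Round 3 — no new extinctions; cascade stops.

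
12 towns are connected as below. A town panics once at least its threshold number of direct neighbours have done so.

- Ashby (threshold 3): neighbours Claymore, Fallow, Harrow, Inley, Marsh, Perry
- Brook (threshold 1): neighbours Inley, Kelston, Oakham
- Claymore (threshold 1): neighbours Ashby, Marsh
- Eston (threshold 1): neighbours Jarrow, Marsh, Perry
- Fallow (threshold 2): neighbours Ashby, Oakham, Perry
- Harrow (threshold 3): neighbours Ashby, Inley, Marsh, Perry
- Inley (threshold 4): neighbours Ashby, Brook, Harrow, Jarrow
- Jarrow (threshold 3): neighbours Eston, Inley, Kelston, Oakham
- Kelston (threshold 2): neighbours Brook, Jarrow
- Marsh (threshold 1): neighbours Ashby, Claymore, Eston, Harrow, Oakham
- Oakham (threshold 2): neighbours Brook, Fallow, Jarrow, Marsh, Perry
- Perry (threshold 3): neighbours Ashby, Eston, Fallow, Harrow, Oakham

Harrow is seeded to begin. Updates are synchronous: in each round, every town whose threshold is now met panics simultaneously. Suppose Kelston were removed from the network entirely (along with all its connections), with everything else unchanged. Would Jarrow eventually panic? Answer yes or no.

no

With Kelston removed:
Round 1 — Harrow panics (initial).
Round 2 — checking thresholds:
  Ashby: 1 of 6 neighbours < 3, below threshold.
  Inley: 1 of 4 neighbours < 4, below threshold.
  Marsh: 1 of 5 neighbours ≥ 1, panics.
  Perry: 1 of 5 neighbours < 3, below threshold.
Round 3 — checking thresholds:
  Ashby: 2 of 6 neighbours < 3, below threshold.
  Claymore: 1 of 2 neighbours ≥ 1, panics.
  Eston: 1 of 3 neighbours ≥ 1, panics.
  Inley: 1 of 4 neighbours < 4, below threshold.
  Oakham: 1 of 5 neighbours < 2, below threshold.
  Perry: 1 of 5 neighbours < 3, below threshold.
Round 4 — checking thresholds:
  Ashby: 3 of 6 neighbours ≥ 3, panics.
  Inley: 1 of 4 neighbours < 4, below threshold.
  Jarrow: 1 of 3 neighbours < 3, below threshold.
  Oakham: 1 of 5 neighbours < 2, below threshold.
  Perry: 2 of 5 neighbours < 3, below threshold.
Round 5 — checking thresholds:
  Fallow: 1 of 3 neighbours < 2, below threshold.
  Inley: 2 of 4 neighbours < 4, below threshold.
  Jarrow: 1 of 3 neighbours < 3, below threshold.
  Oakham: 1 of 5 neighbours < 2, below threshold.
  Perry: 3 of 5 neighbours ≥ 3, panics.
Round 6 — checking thresholds:
  Fallow: 2 of 3 neighbours ≥ 2, panics.
  Inley: 2 of 4 neighbours < 4, below threshold.
  Jarrow: 1 of 3 neighbours < 3, below threshold.
  Oakham: 2 of 5 neighbours ≥ 2, panics.
Round 7 — checking thresholds:
  Brook: 1 of 2 neighbours ≥ 1, panics.
  Inley: 2 of 4 neighbours < 4, below threshold.
  Jarrow: 2 of 3 neighbours < 3, below threshold.
Round 8 — no new panics; cascade stops.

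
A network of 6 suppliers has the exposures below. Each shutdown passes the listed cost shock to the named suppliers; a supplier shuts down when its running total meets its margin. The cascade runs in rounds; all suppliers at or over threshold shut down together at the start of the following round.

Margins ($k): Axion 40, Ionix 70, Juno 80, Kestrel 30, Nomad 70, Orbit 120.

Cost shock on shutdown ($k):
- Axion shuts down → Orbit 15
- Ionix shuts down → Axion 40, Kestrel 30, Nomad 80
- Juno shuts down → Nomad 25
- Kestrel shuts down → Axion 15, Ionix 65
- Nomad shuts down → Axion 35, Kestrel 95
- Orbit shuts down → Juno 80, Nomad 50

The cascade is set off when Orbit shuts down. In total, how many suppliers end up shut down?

Round 1 — Orbit shuts down (initial).
  Juno: +80 → 80 ≥ 80
  Nomad: +50 → 50 < 70
Round 2 — Juno shuts down.
  Nomad: +25 → 75 ≥ 70
Round 3 — Nomad shuts down.
  Axion: +35 → 35 < 40
  Kestrel: +95 → 95 ≥ 30
Round 4 — Kestrel shuts down.
  Axion: +15 → 50 ≥ 40
  Ionix: +65 → 65 < 70
Round 5 — Axion shuts down.
No further shutdowns.

5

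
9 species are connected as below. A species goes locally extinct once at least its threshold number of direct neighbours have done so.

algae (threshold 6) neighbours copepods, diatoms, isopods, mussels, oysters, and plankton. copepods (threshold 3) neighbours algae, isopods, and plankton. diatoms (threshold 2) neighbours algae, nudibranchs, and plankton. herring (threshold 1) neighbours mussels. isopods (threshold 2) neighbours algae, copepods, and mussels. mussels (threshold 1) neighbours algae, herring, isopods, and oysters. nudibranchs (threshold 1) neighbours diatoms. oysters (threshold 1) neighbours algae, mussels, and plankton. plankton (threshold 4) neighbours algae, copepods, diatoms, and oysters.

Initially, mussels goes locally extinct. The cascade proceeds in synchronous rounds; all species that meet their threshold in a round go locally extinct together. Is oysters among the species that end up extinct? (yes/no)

yes

Round 1 — mussels goes locally extinct (initial).
Round 2 — checking thresholds:
  algae: 1 of 6 neighbours < 6, below threshold.
  herring: 1 of 1 neighbours ≥ 1, goes locally extinct.
  isopods: 1 of 3 neighbours < 2, below threshold.
  oysters: 1 of 3 neighbours ≥ 1, goes locally extinct.
Round 3 — no new extinctions; cascade stops.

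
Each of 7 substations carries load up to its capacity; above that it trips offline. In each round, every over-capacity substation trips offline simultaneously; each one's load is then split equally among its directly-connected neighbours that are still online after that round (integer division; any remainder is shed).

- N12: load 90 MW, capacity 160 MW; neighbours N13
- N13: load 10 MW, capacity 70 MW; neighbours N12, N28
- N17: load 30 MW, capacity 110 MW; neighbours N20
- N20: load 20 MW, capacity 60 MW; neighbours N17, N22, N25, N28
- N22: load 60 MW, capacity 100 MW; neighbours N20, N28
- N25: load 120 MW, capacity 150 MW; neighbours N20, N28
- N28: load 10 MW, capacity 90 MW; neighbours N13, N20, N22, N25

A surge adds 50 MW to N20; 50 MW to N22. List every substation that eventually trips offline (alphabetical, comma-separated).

Round 1 — N20 at 70 > 60; N22 at 110 > 100. N20, N22 trip offline.
  N20 sheds 70 MW to N17, N25, N28: 23 each (1 lost).
    N17: 30+23 = 53 ≤ 110
    N25: 120+23 = 143 ≤ 150
    N28: 10+23 = 33 ≤ 90
  N22 sheds 110 MW to N28: 110 each.
    N28: 33+110 = 143 > 90
Round 2 — N28 trips offline.
  N28 sheds 143 MW to N13, N25: 71 each (1 lost).
    N13: 10+71 = 81 > 70
    N25: 143+71 = 214 > 150
Round 3 — N13, N25 trip offline.
  N13 sheds 81 MW to N12: 81 each.
    N12: 90+81 = 171 > 160
  N25 sheds 214 MW: no online neighbours, lost.
Round 4 — N12 trips offline.
  N12 sheds 171 MW: no online neighbours, lost.
No further trips.

N12, N13, N20, N22, N25, N28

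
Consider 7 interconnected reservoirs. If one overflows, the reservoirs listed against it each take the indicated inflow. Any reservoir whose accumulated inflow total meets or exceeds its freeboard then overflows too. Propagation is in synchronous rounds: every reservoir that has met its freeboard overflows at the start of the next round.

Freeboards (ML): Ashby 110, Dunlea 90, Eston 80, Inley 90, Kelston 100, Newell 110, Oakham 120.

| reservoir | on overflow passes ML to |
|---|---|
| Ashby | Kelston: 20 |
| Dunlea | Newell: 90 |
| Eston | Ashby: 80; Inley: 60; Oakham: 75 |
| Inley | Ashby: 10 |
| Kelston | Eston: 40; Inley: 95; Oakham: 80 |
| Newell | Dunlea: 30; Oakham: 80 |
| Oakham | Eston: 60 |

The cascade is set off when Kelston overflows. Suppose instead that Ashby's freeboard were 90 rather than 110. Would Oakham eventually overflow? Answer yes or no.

With Ashby's freeboard at 90:
Round 1 — Kelston overflows (initial).
  Eston: +40 → 40 < 80
  Inley: +95 → 95 ≥ 90
  Oakham: +80 → 80 < 120
Round 2 — Inley overflows.
  Ashby: +10 → 10 < 90
No further overflows.

no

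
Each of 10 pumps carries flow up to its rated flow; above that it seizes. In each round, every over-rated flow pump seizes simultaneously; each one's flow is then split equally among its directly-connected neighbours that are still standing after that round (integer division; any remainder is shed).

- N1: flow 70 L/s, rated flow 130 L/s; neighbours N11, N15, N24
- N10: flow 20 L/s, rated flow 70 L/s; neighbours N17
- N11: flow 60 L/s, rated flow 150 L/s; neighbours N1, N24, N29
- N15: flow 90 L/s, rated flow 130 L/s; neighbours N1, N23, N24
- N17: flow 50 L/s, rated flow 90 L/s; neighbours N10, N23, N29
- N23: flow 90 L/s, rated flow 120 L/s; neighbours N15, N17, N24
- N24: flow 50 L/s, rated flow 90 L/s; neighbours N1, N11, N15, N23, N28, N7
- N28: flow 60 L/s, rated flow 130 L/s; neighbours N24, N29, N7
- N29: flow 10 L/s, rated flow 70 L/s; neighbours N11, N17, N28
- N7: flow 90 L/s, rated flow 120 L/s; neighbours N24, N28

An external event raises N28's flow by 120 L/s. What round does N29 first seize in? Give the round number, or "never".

never

Round 1 — N28 at 180 > 130. N28 seizes.
  N28 sheds 180 L/s to N24, N29, N7: 60 each.
    N24: 50+60 = 110 > 90
    N29: 10+60 = 70 ≤ 70
    N7: 90+60 = 150 > 120
Round 2 — N24, N7 seize.
  N24 sheds 110 L/s to N1, N11, N15, N23: 27 each (2 lost).
    N1: 70+27 = 97 ≤ 130
    N11: 60+27 = 87 ≤ 150
    N15: 90+27 = 117 ≤ 130
    N23: 90+27 = 117 ≤ 120
  N7 sheds 150 L/s: no online neighbours, lost.
No further seizures.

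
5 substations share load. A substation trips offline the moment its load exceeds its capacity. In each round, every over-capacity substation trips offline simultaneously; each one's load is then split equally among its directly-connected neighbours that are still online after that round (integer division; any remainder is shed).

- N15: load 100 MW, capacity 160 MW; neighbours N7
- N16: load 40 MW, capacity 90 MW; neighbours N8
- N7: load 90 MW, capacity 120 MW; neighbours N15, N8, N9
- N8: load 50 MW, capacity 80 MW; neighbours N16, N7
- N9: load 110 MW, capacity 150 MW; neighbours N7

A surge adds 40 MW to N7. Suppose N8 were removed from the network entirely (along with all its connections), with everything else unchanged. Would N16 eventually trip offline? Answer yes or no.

With N8 removed:
Round 1 — N7 at 130 > 120. N7 trips offline.
  N7 sheds 130 MW to N15, N9: 65 each.
    N15: 100+65 = 165 > 160
    N9: 110+65 = 175 > 150
Round 2 — N15, N9 trip offline.
  N15 sheds 165 MW: no online neighbours, lost.
  N9 sheds 175 MW: no online neighbours, lost.
No further trips.

no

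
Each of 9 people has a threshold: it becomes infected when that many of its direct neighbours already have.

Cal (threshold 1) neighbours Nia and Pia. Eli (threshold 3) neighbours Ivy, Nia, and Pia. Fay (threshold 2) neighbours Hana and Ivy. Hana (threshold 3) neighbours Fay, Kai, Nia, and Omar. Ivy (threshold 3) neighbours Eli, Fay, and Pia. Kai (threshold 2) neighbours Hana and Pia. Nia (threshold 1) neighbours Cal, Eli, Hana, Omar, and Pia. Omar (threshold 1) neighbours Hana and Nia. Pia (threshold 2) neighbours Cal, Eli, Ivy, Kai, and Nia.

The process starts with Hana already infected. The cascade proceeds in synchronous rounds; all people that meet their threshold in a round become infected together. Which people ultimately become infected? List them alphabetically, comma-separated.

Cal, Hana, Kai, Nia, Omar, Pia

Round 1 — Hana becomes infected (initial).
Round 2 — checking thresholds:
  Fay: 1 of 2 neighbours < 2, holds.
  Kai: 1 of 2 neighbours < 2, holds.
  Nia: 1 of 5 neighbours ≥ 1, becomes infected.
  Omar: 1 of 2 neighbours ≥ 1, becomes infected.
Round 3 — checking thresholds:
  Cal: 1 of 2 neighbours ≥ 1, becomes infected.
  Eli: 1 of 3 neighbours < 3, holds.
  Fay: 1 of 2 neighbours < 2, holds.
  Kai: 1 of 2 neighbours < 2, holds.
  Pia: 1 of 5 neighbours < 2, holds.
Round 4 — checking thresholds:
  Eli: 1 of 3 neighbours < 3, holds.
  Fay: 1 of 2 neighbours < 2, holds.
  Kai: 1 of 2 neighbours < 2, holds.
  Pia: 2 of 5 neighbours ≥ 2, becomes infected.
Round 5 — checking thresholds:
  Eli: 2 of 3 neighbours < 3, holds.
  Fay: 1 of 2 neighbours < 2, holds.
  Ivy: 1 of 3 neighbours < 3, holds.
  Kai: 2 of 2 neighbours ≥ 2, becomes infected.
Round 6 — no new infections; cascade stops.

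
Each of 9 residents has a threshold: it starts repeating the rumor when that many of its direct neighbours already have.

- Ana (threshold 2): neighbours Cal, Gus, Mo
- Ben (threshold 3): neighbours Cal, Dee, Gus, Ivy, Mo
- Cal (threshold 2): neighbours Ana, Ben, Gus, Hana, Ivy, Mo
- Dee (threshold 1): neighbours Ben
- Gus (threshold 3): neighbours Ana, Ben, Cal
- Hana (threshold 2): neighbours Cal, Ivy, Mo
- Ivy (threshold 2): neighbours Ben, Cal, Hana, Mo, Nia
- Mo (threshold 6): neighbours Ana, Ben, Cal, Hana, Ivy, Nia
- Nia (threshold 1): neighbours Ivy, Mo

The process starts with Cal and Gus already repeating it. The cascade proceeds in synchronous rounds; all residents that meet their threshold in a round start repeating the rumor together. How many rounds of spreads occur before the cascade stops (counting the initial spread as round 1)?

Round 1 — Cal, Gus start repeating the rumor (initial).
Round 2 — checking thresholds:
  Ana: 2 of 3 neighbours ≥ 2, starts repeating the rumor.
  Ben: 2 of 5 neighbours < 3, holds.
  Hana: 1 of 3 neighbours < 2, holds.
  Ivy: 1 of 5 neighbours < 2, holds.
  Mo: 1 of 6 neighbours < 6, holds.
Round 3 — no new spreads; cascade stops.

2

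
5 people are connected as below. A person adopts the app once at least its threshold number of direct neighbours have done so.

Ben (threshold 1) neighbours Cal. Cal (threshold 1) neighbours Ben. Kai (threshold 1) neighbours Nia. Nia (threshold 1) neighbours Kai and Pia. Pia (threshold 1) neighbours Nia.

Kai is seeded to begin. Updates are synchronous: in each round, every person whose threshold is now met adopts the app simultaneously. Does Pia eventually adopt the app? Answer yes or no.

Round 1 — Kai adopts the app (initial).
Round 2 — checking thresholds:
  Nia: 1 of 2 neighbours ≥ 1, adopts the app.
Round 3 — checking thresholds:
  Pia: 1 of 1 neighbours ≥ 1, adopts the app.
Round 4 — no new adoptions; cascade stops.

yes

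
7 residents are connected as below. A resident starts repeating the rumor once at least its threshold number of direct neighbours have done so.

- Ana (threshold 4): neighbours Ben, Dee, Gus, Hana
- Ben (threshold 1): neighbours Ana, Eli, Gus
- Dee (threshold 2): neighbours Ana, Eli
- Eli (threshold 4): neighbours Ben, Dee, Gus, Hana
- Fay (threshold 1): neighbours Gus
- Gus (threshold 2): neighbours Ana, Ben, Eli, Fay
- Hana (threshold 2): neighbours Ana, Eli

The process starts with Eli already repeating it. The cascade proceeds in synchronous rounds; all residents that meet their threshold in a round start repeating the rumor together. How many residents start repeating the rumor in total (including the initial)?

Round 1 — Eli starts repeating the rumor (initial).
Round 2 — checking thresholds:
  Ben: 1 of 3 neighbours ≥ 1, starts repeating the rumor.
  Dee: 1 of 2 neighbours < 2, holds.
  Gus: 1 of 4 neighbours < 2, holds.
  Hana: 1 of 2 neighbours < 2, holds.
Round 3 — checking thresholds:
  Ana: 1 of 4 neighbours < 4, holds.
  Dee: 1 of 2 neighbours < 2, holds.
  Gus: 2 of 4 neighbours ≥ 2, starts repeating the rumor.
  Hana: 1 of 2 neighbours < 2, holds.
Round 4 — checking thresholds:
  Ana: 2 of 4 neighbours < 4, holds.
  Dee: 1 of 2 neighbours < 2, holds.
  Fay: 1 of 1 neighbours ≥ 1, starts repeating the rumor.
  Hana: 1 of 2 neighbours < 2, holds.
Round 5 — no new spreads; cascade stops.

4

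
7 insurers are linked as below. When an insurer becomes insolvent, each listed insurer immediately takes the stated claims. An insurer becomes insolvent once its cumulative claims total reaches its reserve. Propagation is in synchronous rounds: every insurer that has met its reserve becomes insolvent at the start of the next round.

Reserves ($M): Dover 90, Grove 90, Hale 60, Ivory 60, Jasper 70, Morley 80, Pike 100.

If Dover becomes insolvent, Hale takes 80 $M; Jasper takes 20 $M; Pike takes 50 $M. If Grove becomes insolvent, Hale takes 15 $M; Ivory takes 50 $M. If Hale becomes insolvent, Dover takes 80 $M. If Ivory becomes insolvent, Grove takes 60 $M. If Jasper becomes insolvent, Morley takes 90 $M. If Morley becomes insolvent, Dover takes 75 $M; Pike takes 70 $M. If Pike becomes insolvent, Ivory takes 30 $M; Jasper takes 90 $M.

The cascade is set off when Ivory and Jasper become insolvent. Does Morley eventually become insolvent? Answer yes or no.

yes

Round 1 — Ivory, Jasper become insolvent (initial).
  Grove: +60 → 60 < 90
  Morley: +90 → 90 ≥ 80
Round 2 — Morley becomes insolvent.
  Dover: +75 → 75 < 90
  Pike: +70 → 70 < 100
No further insolvencies.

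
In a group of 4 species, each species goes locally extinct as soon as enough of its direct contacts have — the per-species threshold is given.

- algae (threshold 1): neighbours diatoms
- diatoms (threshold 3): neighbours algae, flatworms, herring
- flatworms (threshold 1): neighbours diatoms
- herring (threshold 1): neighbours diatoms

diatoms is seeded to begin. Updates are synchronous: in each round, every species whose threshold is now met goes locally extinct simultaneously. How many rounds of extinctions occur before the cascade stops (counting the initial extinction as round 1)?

2

Round 1 — diatoms goes locally extinct (initial).
Round 2 — checking thresholds:
  algae: 1 of 1 neighbours ≥ 1, goes locally extinct.
  flatworms: 1 of 1 neighbours ≥ 1, goes locally extinct.
  herring: 1 of 1 neighbours ≥ 1, goes locally extinct.
Round 3 — no new extinctions; cascade stops.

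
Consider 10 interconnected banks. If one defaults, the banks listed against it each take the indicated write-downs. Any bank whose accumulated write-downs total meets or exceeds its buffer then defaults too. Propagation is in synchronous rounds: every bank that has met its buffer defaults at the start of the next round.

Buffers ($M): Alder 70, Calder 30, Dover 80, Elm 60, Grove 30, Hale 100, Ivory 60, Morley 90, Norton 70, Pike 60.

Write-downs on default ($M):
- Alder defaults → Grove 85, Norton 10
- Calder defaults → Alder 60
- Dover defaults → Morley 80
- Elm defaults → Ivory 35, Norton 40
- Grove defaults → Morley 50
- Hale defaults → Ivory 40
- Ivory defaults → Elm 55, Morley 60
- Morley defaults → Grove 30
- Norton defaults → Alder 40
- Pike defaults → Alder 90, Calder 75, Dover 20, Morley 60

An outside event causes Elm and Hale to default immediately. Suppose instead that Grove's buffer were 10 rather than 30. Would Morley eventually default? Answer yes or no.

With Grove's buffer at 10:
Round 1 — Elm, Hale default (initial).
  Ivory: +35+40 → 75 ≥ 60
  Norton: +40 → 40 < 70
Round 2 — Ivory defaults.
  Morley: +60 → 60 < 90
No further defaults.

no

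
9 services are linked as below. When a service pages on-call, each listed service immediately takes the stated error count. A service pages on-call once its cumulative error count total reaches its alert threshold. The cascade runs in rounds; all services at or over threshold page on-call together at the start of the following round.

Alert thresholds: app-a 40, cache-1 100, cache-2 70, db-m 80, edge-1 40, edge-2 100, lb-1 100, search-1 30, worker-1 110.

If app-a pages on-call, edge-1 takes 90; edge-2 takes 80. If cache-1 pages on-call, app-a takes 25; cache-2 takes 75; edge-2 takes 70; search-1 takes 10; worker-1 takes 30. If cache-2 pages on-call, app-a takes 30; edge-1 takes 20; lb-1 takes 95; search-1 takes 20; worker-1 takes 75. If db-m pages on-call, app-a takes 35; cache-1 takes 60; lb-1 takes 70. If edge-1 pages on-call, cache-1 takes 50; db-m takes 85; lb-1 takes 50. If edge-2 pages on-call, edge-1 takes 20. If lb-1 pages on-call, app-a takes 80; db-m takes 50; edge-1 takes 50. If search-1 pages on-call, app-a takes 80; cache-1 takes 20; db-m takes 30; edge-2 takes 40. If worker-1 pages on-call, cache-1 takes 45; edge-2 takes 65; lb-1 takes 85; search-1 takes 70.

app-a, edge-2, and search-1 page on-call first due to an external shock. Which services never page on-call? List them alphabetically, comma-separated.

Round 1 — app-a, edge-2, search-1 page on-call (initial).
  cache-1: +20 → 20 < 100
  db-m: +30 → 30 < 80
  edge-1: +90+20 → 110 ≥ 40
Round 2 — edge-1 pages on-call.
  cache-1: +50 → 70 < 100
  db-m: +85 → 115 ≥ 80
  lb-1: +50 → 50 < 100
Round 3 — db-m pages on-call.
  cache-1: +60 → 130 ≥ 100
  lb-1: +70 → 120 ≥ 100
Round 4 — cache-1, lb-1 page on-call.
  cache-2: +75 → 75 ≥ 70
  worker-1: +30 → 30 < 110
Round 5 — cache-2 pages on-call.
  worker-1: +75 → 105 < 110
No further pages.

worker-1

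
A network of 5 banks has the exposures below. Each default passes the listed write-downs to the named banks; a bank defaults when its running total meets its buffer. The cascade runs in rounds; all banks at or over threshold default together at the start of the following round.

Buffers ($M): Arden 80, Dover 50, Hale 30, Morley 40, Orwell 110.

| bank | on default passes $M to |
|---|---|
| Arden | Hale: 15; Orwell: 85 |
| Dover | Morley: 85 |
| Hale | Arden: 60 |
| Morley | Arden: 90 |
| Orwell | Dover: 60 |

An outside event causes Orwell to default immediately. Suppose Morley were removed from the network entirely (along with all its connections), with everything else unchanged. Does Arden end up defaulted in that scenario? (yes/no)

With Morley removed:
Round 1 — Orwell defaults (initial).
  Dover: +60 → 60 ≥ 50
Round 2 — Dover defaults.
No further defaults.

no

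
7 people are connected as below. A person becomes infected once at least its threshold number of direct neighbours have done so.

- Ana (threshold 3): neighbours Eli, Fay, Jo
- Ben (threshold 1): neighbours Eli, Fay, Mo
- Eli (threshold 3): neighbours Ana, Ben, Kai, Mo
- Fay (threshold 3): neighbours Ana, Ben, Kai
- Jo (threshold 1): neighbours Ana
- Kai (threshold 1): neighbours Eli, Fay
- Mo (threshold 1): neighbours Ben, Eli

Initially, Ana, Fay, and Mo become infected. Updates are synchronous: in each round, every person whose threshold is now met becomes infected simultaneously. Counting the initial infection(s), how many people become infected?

Round 1 — Ana, Fay, Mo become infected (initial).
Round 2 — checking thresholds:
  Ben: 2 of 3 neighbours ≥ 1, becomes infected.
  Eli: 2 of 4 neighbours < 3, not yet.
  Jo: 1 of 1 neighbours ≥ 1, becomes infected.
  Kai: 1 of 2 neighbours ≥ 1, becomes infected.
Round 3 — checking thresholds:
  Eli: 4 of 4 neighbours ≥ 3, becomes infected.
Round 4 — no new infections; cascade stops.

7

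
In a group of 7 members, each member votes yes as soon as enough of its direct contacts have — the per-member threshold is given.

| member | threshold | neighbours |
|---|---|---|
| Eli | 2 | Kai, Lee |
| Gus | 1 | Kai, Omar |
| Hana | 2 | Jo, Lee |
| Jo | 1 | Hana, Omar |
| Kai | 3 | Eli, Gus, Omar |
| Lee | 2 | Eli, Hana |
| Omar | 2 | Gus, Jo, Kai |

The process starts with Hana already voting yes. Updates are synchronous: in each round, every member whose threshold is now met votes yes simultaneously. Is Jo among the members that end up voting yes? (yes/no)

yes

Round 1 — Hana votes yes (initial).
Round 2 — checking thresholds:
  Jo: 1 of 2 neighbours ≥ 1, votes yes.
  Lee: 1 of 2 neighbours < 2, holds.
Round 3 — no new yes votes; cascade stops.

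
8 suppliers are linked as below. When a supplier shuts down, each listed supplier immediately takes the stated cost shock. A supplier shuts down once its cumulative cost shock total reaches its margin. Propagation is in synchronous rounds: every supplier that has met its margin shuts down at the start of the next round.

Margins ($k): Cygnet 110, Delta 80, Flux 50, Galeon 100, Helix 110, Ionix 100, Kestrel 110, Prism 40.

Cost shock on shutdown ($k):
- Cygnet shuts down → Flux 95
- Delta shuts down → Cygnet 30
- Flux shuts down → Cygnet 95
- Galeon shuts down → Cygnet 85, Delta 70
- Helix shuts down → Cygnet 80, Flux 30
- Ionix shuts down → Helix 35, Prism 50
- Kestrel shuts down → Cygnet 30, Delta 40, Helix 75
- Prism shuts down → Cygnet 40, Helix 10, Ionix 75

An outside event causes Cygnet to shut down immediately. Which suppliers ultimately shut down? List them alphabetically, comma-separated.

Cygnet, Flux

Round 1 — Cygnet shuts down (initial).
  Flux: +95 → 95 ≥ 50
Round 2 — Flux shuts down.
No further shutdowns.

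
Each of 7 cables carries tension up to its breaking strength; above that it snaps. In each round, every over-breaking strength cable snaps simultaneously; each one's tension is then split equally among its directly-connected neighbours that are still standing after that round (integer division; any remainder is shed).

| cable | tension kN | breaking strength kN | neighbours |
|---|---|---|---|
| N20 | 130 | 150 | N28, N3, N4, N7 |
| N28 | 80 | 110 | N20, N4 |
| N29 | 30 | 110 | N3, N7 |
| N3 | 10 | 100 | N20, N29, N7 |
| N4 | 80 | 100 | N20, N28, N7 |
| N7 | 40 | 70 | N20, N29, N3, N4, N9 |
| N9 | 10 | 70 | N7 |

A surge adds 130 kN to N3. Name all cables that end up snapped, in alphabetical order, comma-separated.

N20, N28, N3, N4, N7

Round 1 — N3 at 140 > 100. N3 snaps.
  N3 sheds 140 kN to N20, N29, N7: 46 each (2 lost).
    N20: 130+46 = 176 > 150
    N29: 30+46 = 76 ≤ 110
    N7: 40+46 = 86 > 70
Round 2 — N20, N7 snap.
  N20 sheds 176 kN to N28, N4: 88 each.
    N28: 80+88 = 168 > 110
    N4: 80+88 = 168 > 100
  N7 sheds 86 kN to N29, N4, N9: 28 each (2 lost).
    N29: 76+28 = 104 ≤ 110
    N4: 168+28 = 196 > 100
    N9: 10+28 = 38 ≤ 70
Round 3 — N28, N4 snap.
  N28 sheds 168 kN: no online neighbours, lost.
  N4 sheds 196 kN: no online neighbours, lost.
No further breaks.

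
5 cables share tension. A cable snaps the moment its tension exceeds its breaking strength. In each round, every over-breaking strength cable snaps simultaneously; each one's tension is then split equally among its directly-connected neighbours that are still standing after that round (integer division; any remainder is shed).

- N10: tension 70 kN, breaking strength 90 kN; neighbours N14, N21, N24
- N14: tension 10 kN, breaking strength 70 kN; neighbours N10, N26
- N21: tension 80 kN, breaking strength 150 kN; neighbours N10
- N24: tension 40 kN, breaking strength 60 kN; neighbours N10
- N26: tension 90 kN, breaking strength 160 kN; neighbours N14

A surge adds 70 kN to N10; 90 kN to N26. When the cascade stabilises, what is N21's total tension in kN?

Round 1 — N10 at 140 > 90; N26 at 180 > 160. N10, N26 snap.
  N10 sheds 140 kN to N14, N21, N24: 46 each (2 lost).
    N14: 10+46 = 56 ≤ 70
    N21: 80+46 = 126 ≤ 150
    N24: 40+46 = 86 > 60
  N26 sheds 180 kN to N14: 180 each.
    N14: 56+180 = 236 > 70
Round 2 — N14, N24 snap.
  N14 sheds 236 kN: no online neighbours, lost.
  N24 sheds 86 kN: no online neighbours, lost.
No further breaks.

126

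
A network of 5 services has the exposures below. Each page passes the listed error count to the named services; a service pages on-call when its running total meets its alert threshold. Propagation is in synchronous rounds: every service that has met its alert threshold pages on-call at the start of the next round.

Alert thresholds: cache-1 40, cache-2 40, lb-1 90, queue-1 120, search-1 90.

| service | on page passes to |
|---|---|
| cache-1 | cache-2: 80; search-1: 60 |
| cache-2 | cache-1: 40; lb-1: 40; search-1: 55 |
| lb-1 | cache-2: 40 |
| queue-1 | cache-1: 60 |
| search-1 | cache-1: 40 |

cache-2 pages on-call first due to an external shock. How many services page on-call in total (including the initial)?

3

Round 1 — cache-2 pages on-call (initial).
  cache-1: +40 → 40 ≥ 40
  lb-1: +40 → 40 < 90
  search-1: +55 → 55 < 90
Round 2 — cache-1 pages on-call.
  search-1: +60 → 115 ≥ 90
Round 3 — search-1 pages on-call.
No further pages.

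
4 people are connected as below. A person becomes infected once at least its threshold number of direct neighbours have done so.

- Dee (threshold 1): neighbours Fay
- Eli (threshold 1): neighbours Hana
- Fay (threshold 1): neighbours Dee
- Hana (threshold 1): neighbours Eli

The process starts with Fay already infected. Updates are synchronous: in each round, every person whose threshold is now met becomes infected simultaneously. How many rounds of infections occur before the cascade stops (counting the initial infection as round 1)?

Round 1 — Fay becomes infected (initial).
Round 2 — checking thresholds:
  Dee: 1 of 1 neighbours ≥ 1, becomes infected.
Round 3 — no new infections; cascade stops.

2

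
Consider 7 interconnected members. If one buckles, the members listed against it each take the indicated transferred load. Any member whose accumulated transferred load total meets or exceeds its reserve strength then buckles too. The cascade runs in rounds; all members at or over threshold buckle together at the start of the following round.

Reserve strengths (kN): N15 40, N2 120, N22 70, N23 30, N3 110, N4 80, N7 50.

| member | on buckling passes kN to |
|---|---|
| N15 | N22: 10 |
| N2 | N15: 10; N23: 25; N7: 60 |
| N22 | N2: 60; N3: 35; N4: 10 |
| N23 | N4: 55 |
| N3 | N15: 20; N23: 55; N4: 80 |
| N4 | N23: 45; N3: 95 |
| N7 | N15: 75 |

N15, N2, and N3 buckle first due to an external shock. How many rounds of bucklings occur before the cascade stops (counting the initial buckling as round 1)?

2

Round 1 — N15, N2, N3 buckle (initial).
  N22: +10 → 10 < 70
  N23: +25+55 → 80 ≥ 30
  N4: +80 → 80 ≥ 80
  N7: +60 → 60 ≥ 50
Round 2 — N23, N4, N7 buckle.
No further bucklings.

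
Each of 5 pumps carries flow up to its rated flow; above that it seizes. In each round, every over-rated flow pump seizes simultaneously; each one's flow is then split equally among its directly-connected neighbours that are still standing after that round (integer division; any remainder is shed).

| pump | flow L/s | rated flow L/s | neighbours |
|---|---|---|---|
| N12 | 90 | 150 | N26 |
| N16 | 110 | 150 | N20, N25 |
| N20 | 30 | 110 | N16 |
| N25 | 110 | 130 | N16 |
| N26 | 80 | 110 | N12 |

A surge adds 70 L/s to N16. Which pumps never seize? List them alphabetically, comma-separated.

N12, N26

Round 1 — N16 at 180 > 150. N16 seizes.
  N16 sheds 180 L/s to N20, N25: 90 each.
    N20: 30+90 = 120 > 110
    N25: 110+90 = 200 > 130
Round 2 — N20, N25 seize.
  N20 sheds 120 L/s: no online neighbours, lost.
  N25 sheds 200 L/s: no online neighbours, lost.
No further seizures.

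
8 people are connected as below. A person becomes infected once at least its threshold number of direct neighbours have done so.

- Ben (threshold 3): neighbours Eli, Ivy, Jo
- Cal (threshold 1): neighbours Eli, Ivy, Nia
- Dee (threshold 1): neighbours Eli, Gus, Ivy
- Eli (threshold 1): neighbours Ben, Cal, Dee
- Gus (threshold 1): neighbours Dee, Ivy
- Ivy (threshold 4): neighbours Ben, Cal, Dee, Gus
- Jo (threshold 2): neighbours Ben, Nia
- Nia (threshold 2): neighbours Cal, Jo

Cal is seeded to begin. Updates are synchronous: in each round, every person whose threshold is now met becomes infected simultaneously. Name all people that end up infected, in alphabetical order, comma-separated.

Cal, Dee, Eli, Gus

Round 1 — Cal becomes infected (initial).
Round 2 — checking thresholds:
  Eli: 1 of 3 neighbours ≥ 1, becomes infected.
  Ivy: 1 of 4 neighbours < 4, not yet.
  Nia: 1 of 2 neighbours < 2, not yet.
Round 3 — checking thresholds:
  Ben: 1 of 3 neighbours < 3, not yet.
  Dee: 1 of 3 neighbours ≥ 1, becomes infected.
  Ivy: 1 of 4 neighbours < 4, not yet.
  Nia: 1 of 2 neighbours < 2, not yet.
Round 4 — checking thresholds:
  Ben: 1 of 3 neighbours < 3, not yet.
  Gus: 1 of 2 neighbours ≥ 1, becomes infected.
  Ivy: 2 of 4 neighbours < 4, not yet.
  Nia: 1 of 2 neighbours < 2, not yet.
Round 5 — no new infections; cascade stops.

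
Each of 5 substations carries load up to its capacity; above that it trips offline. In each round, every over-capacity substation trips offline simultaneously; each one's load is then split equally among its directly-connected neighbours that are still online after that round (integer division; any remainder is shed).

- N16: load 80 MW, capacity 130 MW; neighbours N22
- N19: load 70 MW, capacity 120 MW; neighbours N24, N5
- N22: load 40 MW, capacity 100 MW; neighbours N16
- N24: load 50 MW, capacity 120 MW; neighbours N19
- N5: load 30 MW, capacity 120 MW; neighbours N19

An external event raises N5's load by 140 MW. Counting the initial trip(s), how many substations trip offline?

Round 1 — N5 at 170 > 120. N5 trips offline.
  N5 sheds 170 MW to N19: 170 each.
    N19: 70+170 = 240 > 120
Round 2 — N19 trips offline.
  N19 sheds 240 MW to N24: 240 each.
    N24: 50+240 = 290 > 120
Round 3 — N24 trips offline.
  N24 sheds 290 MW: no online neighbours, lost.
No further trips.

3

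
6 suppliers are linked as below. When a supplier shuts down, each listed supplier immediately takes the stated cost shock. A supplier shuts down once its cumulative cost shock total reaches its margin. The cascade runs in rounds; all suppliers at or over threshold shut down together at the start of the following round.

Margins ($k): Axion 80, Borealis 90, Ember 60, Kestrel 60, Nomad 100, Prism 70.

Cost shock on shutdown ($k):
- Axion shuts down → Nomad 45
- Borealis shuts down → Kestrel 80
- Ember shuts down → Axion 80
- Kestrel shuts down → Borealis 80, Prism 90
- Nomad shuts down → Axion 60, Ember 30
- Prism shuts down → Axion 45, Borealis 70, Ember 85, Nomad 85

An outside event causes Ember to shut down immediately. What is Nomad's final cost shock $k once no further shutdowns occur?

Round 1 — Ember shuts down (initial).
  Axion: +80 → 80 ≥ 80
Round 2 — Axion shuts down.
  Nomad: +45 → 45 < 100
No further shutdowns.

45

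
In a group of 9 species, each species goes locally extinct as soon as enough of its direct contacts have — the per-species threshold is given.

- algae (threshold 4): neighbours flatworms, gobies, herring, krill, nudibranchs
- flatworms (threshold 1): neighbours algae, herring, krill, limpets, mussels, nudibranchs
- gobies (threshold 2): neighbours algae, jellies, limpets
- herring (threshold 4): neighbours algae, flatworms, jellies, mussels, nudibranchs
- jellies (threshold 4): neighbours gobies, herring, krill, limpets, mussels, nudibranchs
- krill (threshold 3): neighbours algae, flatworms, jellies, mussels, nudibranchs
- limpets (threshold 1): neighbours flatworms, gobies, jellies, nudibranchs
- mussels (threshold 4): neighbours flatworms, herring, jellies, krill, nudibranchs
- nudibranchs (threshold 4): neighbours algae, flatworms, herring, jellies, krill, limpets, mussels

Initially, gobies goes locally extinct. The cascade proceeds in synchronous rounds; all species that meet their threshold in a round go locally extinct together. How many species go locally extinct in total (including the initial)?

3

Round 1 — gobies goes locally extinct (initial).
Round 2 — checking thresholds:
  algae: 1 of 5 neighbours < 4, below threshold.
  jellies: 1 of 6 neighbours < 4, below threshold.
  limpets: 1 of 4 neighbours ≥ 1, goes locally extinct.
Round 3 — checking thresholds:
  algae: 1 of 5 neighbours < 4, below threshold.
  flatworms: 1 of 6 neighbours ≥ 1, goes locally extinct.
  jellies: 2 of 6 neighbours < 4, below threshold.
  nudibranchs: 1 of 7 neighbours < 4, below threshold.
Round 4 — no new extinctions; cascade stops.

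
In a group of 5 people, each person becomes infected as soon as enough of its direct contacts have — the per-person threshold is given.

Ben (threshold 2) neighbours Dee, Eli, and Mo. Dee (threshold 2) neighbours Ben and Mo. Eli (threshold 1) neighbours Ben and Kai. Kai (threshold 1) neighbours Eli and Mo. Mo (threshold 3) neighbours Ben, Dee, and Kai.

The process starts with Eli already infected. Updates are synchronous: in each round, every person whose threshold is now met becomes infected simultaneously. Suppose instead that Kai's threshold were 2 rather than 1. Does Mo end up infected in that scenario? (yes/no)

With Kai's threshold at 2:
Round 1 — Eli becomes infected (initial).
Round 2 — no new infections; cascade stops.

no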